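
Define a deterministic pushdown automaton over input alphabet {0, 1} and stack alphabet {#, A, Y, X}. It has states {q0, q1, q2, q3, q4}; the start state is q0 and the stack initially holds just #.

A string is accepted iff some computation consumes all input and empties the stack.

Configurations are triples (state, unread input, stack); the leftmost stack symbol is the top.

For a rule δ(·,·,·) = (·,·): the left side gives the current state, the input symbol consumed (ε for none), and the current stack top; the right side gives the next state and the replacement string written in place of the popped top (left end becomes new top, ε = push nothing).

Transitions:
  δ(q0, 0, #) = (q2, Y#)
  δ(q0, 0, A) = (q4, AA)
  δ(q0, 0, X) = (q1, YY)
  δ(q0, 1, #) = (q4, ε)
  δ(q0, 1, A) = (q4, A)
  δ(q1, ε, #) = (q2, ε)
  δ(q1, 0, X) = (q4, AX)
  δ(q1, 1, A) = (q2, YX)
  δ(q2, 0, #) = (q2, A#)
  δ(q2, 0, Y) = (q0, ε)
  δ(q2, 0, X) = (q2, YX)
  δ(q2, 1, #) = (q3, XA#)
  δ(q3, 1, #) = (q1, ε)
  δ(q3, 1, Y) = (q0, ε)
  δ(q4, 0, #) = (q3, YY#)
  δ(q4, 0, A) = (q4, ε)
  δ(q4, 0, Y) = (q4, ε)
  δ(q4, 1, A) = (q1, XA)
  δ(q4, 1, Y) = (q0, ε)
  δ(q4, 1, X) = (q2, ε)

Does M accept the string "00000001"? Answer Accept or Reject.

(q0, 00000001, #)
  read 0, top #: go to q2, push Y# → (q2, 0000001, Y#)
  read 0, top Y: go to q0, push ε → (q0, 000001, #)
  read 0, top #: go to q2, push Y# → (q2, 00001, Y#)
  read 0, top Y: go to q0, push ε → (q0, 0001, #)
  read 0, top #: go to q2, push Y# → (q2, 001, Y#)
  read 0, top Y: go to q0, push ε → (q0, 01, #)
  read 0, top #: go to q2, push Y# → (q2, 1, Y#)
No transition applies at (q2, 1, Y#); input not fully consumed.

Reject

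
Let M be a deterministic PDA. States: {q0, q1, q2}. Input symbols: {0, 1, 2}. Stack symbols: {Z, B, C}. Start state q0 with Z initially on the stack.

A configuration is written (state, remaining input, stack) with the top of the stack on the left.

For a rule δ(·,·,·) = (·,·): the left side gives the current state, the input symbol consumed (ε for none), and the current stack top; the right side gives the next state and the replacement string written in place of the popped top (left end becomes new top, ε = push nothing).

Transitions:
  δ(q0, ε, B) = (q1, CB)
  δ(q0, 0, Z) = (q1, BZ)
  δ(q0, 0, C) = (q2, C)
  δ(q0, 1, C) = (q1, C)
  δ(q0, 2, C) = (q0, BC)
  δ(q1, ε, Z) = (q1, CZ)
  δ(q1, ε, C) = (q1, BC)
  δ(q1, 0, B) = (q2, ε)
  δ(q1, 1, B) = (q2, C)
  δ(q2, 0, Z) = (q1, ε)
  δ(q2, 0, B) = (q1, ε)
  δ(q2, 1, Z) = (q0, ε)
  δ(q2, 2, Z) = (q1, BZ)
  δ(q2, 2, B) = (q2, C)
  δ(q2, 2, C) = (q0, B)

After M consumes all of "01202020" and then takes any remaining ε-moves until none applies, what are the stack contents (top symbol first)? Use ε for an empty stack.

CBBBZ

(q0, 01202020, Z) ⊢ (q1, 1202020, BZ) ⊢ (q2, 202020, CZ) ⊢ (q0, 02020, BZ) ⊢ (q1, 02020, CBZ) ⊢ (q1, 02020, BCBZ) ⊢ (q2, 2020, CBZ) ⊢ (q0, 020, BBZ) ⊢ (q1, 020, CBBZ) ⊢ (q1, 020, BCBBZ) ⊢ (q2, 20, CBBZ) ⊢ (q0, 0, BBBZ) ⊢ (q1, 0, CBBBZ) ⊢ (q1, 0, BCBBBZ) ⊢ (q2, ε, CBBBZ)
All input consumed in state q2 with stack CBBBZ.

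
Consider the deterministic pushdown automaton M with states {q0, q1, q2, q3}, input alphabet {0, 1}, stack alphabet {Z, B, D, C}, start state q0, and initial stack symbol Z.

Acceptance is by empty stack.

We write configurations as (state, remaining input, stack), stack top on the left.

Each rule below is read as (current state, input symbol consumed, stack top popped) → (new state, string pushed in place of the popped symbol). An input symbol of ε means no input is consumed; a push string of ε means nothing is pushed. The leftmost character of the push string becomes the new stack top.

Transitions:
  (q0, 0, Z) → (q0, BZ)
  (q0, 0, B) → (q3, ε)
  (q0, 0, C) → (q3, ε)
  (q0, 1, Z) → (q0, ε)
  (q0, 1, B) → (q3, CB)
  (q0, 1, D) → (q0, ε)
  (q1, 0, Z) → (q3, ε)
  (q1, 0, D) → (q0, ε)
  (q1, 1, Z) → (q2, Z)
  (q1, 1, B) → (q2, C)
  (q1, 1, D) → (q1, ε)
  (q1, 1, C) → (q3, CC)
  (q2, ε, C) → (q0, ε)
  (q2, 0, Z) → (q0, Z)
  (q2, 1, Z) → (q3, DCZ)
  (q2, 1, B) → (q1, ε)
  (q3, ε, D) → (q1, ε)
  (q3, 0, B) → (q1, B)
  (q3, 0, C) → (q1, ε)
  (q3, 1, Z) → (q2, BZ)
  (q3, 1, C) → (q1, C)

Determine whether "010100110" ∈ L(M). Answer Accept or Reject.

(q0, 010100110, Z) ⊢ (q0, 10100110, BZ) ⊢ (q3, 0100110, CBZ) ⊢ (q1, 100110, BZ) ⊢ (q2, 00110, CZ) ⊢ (q0, 00110, Z) ⊢ (q0, 0110, BZ) ⊢ (q3, 110, Z) ⊢ (q2, 10, BZ) ⊢ (q1, 0, Z) ⊢ (q3, ε, ε)
All input consumed and the stack is empty.

Accept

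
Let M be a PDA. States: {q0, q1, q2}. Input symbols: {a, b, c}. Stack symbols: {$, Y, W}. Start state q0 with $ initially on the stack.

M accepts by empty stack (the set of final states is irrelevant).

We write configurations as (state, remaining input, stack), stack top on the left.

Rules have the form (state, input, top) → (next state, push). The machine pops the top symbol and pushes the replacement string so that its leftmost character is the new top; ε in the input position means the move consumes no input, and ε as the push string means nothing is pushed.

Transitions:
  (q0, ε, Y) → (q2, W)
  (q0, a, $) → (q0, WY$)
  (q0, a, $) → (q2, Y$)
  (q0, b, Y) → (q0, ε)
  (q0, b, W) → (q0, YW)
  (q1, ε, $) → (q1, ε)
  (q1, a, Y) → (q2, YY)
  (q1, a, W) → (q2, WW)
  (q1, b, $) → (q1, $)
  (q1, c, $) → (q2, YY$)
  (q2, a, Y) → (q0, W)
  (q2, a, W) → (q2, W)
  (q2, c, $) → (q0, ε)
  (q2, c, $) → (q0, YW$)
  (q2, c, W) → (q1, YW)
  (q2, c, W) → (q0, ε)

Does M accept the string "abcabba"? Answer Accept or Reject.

No computation consumes all input and empties the stack.

Reject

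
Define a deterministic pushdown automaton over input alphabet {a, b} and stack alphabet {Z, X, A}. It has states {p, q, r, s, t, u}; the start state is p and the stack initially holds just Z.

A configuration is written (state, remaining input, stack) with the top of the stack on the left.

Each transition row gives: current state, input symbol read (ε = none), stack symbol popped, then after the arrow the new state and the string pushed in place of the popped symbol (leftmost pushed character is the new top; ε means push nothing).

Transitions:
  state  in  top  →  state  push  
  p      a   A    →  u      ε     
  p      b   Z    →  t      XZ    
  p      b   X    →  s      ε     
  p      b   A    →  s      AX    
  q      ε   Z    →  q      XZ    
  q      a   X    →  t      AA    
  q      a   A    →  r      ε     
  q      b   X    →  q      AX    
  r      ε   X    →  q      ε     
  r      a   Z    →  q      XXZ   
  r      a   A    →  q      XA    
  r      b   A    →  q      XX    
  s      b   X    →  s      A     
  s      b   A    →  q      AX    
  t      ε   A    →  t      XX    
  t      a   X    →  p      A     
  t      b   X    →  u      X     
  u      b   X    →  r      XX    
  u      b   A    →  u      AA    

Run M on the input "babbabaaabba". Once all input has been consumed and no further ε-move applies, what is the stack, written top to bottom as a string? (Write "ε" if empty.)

(p, babbabaaabba, Z)
  read b, top Z: go to t, push XZ → (t, abbabaaabba, XZ)
  read a, top X: go to p, push A → (p, bbabaaabba, AZ)
  read b, top A: go to s, push AX → (s, babaaabba, AXZ)
  read b, top A: go to q, push AX → (q, abaaabba, AXXZ)
  read a, top A: go to r, push ε → (r, baaabba, XXZ)
  ε-move, top X: go to q, push ε → (q, baaabba, XZ)
  read b, top X: go to q, push AX → (q, aaabba, AXZ)
  read a, top A: go to r, push ε → (r, aabba, XZ)
  ε-move, top X: go to q, push ε → (q, aabba, Z)
  ε-move, top Z: go to q, push XZ → (q, aabba, XZ)
  read a, top X: go to t, push AA → (t, abba, AAZ)
  ε-move, top A: go to t, push XX → (t, abba, XXAZ)
  read a, top X: go to p, push A → (p, bba, AXAZ)
  read b, top A: go to s, push AX → (s, ba, AXXAZ)
  read b, top A: go to q, push AX → (q, a, AXXXAZ)
  read a, top A: go to r, push ε → (r, ε, XXXAZ)
  ε-move, top X: go to q, push ε → (q, ε, XXAZ)
All input consumed in state q with stack XXAZ.

XXAZ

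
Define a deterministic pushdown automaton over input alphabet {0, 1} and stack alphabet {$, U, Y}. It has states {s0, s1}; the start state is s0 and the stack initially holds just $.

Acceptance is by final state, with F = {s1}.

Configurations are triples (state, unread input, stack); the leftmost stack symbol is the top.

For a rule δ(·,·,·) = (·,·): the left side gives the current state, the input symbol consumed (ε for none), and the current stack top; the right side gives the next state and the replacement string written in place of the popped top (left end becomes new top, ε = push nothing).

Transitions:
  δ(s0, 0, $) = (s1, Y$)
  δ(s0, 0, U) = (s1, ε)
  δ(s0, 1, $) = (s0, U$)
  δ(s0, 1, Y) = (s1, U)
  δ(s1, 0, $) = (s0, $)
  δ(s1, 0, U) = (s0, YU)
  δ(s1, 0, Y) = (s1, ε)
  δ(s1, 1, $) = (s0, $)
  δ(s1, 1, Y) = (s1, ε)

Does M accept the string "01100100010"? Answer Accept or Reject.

Accept

(s0, 01100100010, $)
  read 0, top $: go to s1, push Y$ → (s1, 1100100010, Y$)
  read 1, top Y: go to s1, push ε → (s1, 100100010, $)
  read 1, top $: go to s0, push $ → (s0, 00100010, $)
  read 0, top $: go to s1, push Y$ → (s1, 0100010, Y$)
  read 0, top Y: go to s1, push ε → (s1, 100010, $)
  read 1, top $: go to s0, push $ → (s0, 00010, $)
  read 0, top $: go to s1, push Y$ → (s1, 0010, Y$)
  read 0, top Y: go to s1, push ε → (s1, 010, $)
  read 0, top $: go to s0, push $ → (s0, 10, $)
  read 1, top $: go to s0, push U$ → (s0, 0, U$)
  read 0, top U: go to s1, push ε → (s1, ε, $)
All input consumed; state s1 ∈ F.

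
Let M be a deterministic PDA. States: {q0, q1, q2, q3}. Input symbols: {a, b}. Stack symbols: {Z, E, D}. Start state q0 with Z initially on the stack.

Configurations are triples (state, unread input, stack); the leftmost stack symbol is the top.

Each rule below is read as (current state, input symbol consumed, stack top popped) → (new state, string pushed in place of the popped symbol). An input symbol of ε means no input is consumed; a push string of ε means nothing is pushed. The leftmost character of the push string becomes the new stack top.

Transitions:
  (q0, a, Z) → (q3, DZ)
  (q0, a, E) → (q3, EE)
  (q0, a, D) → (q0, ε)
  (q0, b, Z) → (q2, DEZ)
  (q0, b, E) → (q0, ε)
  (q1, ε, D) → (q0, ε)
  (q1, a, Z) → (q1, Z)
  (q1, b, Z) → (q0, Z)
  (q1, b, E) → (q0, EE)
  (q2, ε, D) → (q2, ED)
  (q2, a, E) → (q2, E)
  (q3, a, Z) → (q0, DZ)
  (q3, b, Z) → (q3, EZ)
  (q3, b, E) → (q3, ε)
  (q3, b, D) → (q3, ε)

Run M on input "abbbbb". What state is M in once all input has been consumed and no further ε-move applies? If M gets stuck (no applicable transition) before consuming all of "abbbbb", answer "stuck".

(q0, abbbbb, Z)
  read a, top Z: go to q3, push DZ → (q3, bbbbb, DZ)
  read b, top D: go to q3, push ε → (q3, bbbb, Z)
  read b, top Z: go to q3, push EZ → (q3, bbb, EZ)
  read b, top E: go to q3, push ε → (q3, bb, Z)
  read b, top Z: go to q3, push EZ → (q3, b, EZ)
  read b, top E: go to q3, push ε → (q3, ε, Z)
All input consumed; M is in state q3.

q3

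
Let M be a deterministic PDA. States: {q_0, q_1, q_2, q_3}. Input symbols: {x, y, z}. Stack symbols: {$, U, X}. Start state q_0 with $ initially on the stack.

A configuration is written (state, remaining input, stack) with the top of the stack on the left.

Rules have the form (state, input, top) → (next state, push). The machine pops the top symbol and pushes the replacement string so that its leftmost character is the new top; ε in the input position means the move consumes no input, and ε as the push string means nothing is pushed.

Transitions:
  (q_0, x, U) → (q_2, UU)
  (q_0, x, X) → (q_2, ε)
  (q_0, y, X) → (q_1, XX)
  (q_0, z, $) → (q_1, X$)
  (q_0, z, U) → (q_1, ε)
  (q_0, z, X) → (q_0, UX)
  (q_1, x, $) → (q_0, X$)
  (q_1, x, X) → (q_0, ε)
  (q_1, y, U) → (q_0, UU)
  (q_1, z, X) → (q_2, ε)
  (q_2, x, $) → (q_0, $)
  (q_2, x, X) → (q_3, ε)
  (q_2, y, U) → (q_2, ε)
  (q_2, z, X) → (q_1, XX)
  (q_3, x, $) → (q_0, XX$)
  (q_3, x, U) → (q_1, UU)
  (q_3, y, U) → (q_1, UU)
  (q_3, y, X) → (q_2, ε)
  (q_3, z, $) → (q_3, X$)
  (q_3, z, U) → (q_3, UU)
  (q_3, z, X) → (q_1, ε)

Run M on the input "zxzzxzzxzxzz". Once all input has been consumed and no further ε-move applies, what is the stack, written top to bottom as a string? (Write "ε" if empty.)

(q_0, zxzzxzzxzxzz, $)
  read z, top $: go to q_1, push X$ → (q_1, xzzxzzxzxzz, X$)
  read x, top X: go to q_0, push ε → (q_0, zzxzzxzxzz, $)
  read z, top $: go to q_1, push X$ → (q_1, zxzzxzxzz, X$)
  read z, top X: go to q_2, push ε → (q_2, xzzxzxzz, $)
  read x, top $: go to q_0, push $ → (q_0, zzxzxzz, $)
  read z, top $: go to q_1, push X$ → (q_1, zxzxzz, X$)
  read z, top X: go to q_2, push ε → (q_2, xzxzz, $)
  read x, top $: go to q_0, push $ → (q_0, zxzz, $)
  read z, top $: go to q_1, push X$ → (q_1, xzz, X$)
  read x, top X: go to q_0, push ε → (q_0, zz, $)
  read z, top $: go to q_1, push X$ → (q_1, z, X$)
  read z, top X: go to q_2, push ε → (q_2, ε, $)
All input consumed in state q_2 with stack $.

$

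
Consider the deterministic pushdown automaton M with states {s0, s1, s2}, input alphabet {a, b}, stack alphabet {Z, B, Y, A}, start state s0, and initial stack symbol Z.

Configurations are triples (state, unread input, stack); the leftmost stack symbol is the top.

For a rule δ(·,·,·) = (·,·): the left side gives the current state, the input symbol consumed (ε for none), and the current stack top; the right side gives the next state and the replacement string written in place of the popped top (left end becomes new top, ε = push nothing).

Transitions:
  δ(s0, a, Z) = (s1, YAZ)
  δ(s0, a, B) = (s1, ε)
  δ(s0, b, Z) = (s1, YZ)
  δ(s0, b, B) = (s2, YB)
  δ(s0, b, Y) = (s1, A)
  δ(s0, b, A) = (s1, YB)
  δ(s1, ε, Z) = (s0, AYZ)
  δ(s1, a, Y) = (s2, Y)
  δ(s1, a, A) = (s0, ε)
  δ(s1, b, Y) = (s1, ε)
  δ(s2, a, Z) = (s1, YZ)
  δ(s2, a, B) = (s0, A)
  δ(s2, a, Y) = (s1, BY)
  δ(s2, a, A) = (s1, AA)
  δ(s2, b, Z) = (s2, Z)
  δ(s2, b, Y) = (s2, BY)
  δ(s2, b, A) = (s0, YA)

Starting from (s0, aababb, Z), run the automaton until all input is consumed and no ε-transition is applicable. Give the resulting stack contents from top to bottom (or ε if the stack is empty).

BYAZ

(s0, aababb, Z)
  read a, top Z: go to s1, push YAZ → (s1, ababb, YAZ)
  read a, top Y: go to s2, push Y → (s2, babb, YAZ)
  read b, top Y: go to s2, push BY → (s2, abb, BYAZ)
  read a, top B: go to s0, push A → (s0, bb, AYAZ)
  read b, top A: go to s1, push YB → (s1, b, YBYAZ)
  read b, top Y: go to s1, push ε → (s1, ε, BYAZ)
All input consumed in state s1 with stack BYAZ.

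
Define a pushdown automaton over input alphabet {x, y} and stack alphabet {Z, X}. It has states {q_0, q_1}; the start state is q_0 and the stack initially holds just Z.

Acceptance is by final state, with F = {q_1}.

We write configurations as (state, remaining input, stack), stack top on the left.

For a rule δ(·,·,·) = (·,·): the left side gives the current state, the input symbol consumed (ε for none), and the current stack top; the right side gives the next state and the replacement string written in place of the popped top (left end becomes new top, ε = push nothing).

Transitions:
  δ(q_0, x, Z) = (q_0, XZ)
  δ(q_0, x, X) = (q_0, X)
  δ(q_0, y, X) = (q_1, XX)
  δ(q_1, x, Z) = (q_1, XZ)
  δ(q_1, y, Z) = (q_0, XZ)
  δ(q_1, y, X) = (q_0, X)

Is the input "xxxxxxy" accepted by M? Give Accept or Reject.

One accepting computation: (q_0, xxxxxxy, Z) ⊢ (q_0, xxxxxy, XZ) ⊢ (q_0, xxxxy, XZ) ⊢ (q_0, xxxy, XZ) ⊢ (q_0, xxy, XZ) ⊢ (q_0, xy, XZ) ⊢ (q_0, y, XZ) ⊢ (q_1, ε, XXZ)
All input consumed and state q_1 ∈ F.

Accept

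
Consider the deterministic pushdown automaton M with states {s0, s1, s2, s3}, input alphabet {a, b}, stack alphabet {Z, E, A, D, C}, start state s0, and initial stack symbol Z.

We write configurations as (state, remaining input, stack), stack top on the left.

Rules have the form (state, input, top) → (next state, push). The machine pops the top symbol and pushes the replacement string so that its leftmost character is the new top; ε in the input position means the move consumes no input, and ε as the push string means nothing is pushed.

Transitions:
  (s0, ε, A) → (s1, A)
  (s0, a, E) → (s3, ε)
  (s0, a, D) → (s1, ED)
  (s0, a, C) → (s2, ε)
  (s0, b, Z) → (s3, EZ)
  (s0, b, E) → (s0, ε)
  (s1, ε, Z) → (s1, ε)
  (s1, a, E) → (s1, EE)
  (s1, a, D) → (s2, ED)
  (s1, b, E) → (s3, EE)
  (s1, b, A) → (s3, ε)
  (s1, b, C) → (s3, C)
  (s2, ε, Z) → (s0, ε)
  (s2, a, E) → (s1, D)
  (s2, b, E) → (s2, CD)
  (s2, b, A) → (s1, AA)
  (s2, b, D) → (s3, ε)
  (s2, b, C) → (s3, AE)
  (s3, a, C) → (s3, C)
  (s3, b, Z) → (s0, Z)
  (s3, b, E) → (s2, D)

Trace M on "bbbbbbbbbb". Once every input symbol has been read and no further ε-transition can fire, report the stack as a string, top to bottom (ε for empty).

(s0, bbbbbbbbbb, Z) ⊢ (s3, bbbbbbbbb, EZ) ⊢ (s2, bbbbbbbb, DZ) ⊢ (s3, bbbbbbb, Z) ⊢ (s0, bbbbbb, Z) ⊢ (s3, bbbbb, EZ) ⊢ (s2, bbbb, DZ) ⊢ (s3, bbb, Z) ⊢ (s0, bb, Z) ⊢ (s3, b, EZ) ⊢ (s2, ε, DZ)
All input consumed in state s2 with stack DZ.

DZ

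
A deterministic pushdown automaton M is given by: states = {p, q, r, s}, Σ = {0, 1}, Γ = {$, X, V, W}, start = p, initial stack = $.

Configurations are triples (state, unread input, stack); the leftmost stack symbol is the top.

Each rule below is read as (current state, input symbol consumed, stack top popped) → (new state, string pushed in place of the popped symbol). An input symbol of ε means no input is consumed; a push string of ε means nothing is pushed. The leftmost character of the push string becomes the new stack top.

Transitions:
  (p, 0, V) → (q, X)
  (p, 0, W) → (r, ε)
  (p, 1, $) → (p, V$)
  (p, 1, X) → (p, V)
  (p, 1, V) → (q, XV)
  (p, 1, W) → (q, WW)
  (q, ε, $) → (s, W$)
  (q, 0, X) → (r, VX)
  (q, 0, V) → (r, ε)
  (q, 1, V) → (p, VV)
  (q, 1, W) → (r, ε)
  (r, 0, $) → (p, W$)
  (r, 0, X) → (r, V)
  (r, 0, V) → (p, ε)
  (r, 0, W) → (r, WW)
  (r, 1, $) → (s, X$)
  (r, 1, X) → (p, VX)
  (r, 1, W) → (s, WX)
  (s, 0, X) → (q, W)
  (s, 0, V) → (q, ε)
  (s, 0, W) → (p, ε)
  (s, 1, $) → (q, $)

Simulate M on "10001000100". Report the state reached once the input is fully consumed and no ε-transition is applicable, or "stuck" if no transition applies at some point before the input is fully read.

(p, 10001000100, $)
  read 1, top $: go to p, push V$ → (p, 0001000100, V$)
  read 0, top V: go to q, push X → (q, 001000100, X$)
  read 0, top X: go to r, push VX → (r, 01000100, VX$)
  read 0, top V: go to p, push ε → (p, 1000100, X$)
  read 1, top X: go to p, push V → (p, 000100, V$)
  read 0, top V: go to q, push X → (q, 00100, X$)
  read 0, top X: go to r, push VX → (r, 0100, VX$)
  read 0, top V: go to p, push ε → (p, 100, X$)
  read 1, top X: go to p, push V → (p, 00, V$)
  read 0, top V: go to q, push X → (q, 0, X$)
  read 0, top X: go to r, push VX → (r, ε, VX$)
All input consumed; M is in state r.

r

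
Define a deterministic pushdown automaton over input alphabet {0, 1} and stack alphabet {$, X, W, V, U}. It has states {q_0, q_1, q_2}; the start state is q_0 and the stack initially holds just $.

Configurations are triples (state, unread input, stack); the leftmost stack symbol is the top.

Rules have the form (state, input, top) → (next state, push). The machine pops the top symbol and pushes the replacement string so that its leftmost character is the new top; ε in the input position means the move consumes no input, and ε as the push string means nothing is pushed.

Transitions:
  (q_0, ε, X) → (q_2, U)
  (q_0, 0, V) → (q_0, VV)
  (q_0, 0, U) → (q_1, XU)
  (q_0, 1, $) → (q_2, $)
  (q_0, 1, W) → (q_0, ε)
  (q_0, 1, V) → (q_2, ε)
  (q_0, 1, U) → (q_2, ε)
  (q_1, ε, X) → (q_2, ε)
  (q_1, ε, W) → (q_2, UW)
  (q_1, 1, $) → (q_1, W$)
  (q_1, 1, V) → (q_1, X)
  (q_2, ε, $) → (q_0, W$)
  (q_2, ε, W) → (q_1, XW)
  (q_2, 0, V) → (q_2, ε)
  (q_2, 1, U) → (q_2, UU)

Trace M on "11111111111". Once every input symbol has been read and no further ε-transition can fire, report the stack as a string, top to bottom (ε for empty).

(q_0, 11111111111, $)
  read 1, top $: go to q_2, push $ → (q_2, 1111111111, $)
  ε-move, top $: go to q_0, push W$ → (q_0, 1111111111, W$)
  read 1, top W: go to q_0, push ε → (q_0, 111111111, $)
  read 1, top $: go to q_2, push $ → (q_2, 11111111, $)
  ε-move, top $: go to q_0, push W$ → (q_0, 11111111, W$)
  read 1, top W: go to q_0, push ε → (q_0, 1111111, $)
  read 1, top $: go to q_2, push $ → (q_2, 111111, $)
  ε-move, top $: go to q_0, push W$ → (q_0, 111111, W$)
  read 1, top W: go to q_0, push ε → (q_0, 11111, $)
  read 1, top $: go to q_2, push $ → (q_2, 1111, $)
  ε-move, top $: go to q_0, push W$ → (q_0, 1111, W$)
  read 1, top W: go to q_0, push ε → (q_0, 111, $)
  read 1, top $: go to q_2, push $ → (q_2, 11, $)
  ε-move, top $: go to q_0, push W$ → (q_0, 11, W$)
  read 1, top W: go to q_0, push ε → (q_0, 1, $)
  read 1, top $: go to q_2, push $ → (q_2, ε, $)
  ε-move, top $: go to q_0, push W$ → (q_0, ε, W$)
All input consumed in state q_0 with stack W$.

W$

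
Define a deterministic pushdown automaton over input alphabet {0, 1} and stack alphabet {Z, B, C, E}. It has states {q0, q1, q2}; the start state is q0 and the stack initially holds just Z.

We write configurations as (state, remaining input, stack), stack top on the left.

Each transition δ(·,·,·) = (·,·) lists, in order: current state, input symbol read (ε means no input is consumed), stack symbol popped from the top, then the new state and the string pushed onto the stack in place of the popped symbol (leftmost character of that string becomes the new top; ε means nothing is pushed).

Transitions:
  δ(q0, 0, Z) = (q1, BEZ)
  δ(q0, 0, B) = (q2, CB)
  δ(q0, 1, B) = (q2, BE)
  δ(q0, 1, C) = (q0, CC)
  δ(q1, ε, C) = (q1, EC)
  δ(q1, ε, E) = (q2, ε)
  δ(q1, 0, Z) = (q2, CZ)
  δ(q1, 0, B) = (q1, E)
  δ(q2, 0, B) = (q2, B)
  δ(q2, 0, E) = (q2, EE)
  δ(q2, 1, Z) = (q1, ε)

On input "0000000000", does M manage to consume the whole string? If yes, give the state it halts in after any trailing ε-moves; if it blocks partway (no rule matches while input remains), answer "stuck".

q2

(q0, 0000000000, Z)
  read 0, top Z: go to q1, push BEZ → (q1, 000000000, BEZ)
  read 0, top B: go to q1, push E → (q1, 00000000, EEZ)
  ε-move, top E: go to q2, push ε → (q2, 00000000, EZ)
  read 0, top E: go to q2, push EE → (q2, 0000000, EEZ)
  read 0, top E: go to q2, push EE → (q2, 000000, EEEZ)
  read 0, top E: go to q2, push EE → (q2, 00000, EEEEZ)
  read 0, top E: go to q2, push EE → (q2, 0000, EEEEEZ)
  read 0, top E: go to q2, push EE → (q2, 000, EEEEEEZ)
  read 0, top E: go to q2, push EE → (q2, 00, EEEEEEEZ)
  read 0, top E: go to q2, push EE → (q2, 0, EEEEEEEEZ)
  read 0, top E: go to q2, push EE → (q2, ε, EEEEEEEEEZ)
All input consumed; M is in state q2.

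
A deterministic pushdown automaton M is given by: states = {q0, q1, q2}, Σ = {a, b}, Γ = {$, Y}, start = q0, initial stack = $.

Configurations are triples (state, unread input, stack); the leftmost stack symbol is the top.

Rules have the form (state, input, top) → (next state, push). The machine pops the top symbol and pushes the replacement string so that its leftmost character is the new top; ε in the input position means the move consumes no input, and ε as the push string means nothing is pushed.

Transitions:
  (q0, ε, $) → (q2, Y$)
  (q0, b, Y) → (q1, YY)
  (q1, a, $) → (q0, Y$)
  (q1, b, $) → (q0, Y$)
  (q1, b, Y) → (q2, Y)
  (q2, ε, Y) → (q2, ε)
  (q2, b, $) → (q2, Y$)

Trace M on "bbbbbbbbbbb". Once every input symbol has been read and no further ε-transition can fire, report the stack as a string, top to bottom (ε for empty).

$

(q0, bbbbbbbbbbb, $)
  ε-move, top $: go to q2, push Y$ → (q2, bbbbbbbbbbb, Y$)
  ε-move, top Y: go to q2, push ε → (q2, bbbbbbbbbbb, $)
  read b, top $: go to q2, push Y$ → (q2, bbbbbbbbbb, Y$)
  ε-move, top Y: go to q2, push ε → (q2, bbbbbbbbbb, $)
  read b, top $: go to q2, push Y$ → (q2, bbbbbbbbb, Y$)
  ε-move, top Y: go to q2, push ε → (q2, bbbbbbbbb, $)
  read b, top $: go to q2, push Y$ → (q2, bbbbbbbb, Y$)
  ε-move, top Y: go to q2, push ε → (q2, bbbbbbbb, $)
  read b, top $: go to q2, push Y$ → (q2, bbbbbbb, Y$)
  ε-move, top Y: go to q2, push ε → (q2, bbbbbbb, $)
  read b, top $: go to q2, push Y$ → (q2, bbbbbb, Y$)
  ε-move, top Y: go to q2, push ε → (q2, bbbbbb, $)
  read b, top $: go to q2, push Y$ → (q2, bbbbb, Y$)
  ε-move, top Y: go to q2, push ε → (q2, bbbbb, $)
  read b, top $: go to q2, push Y$ → (q2, bbbb, Y$)
  ε-move, top Y: go to q2, push ε → (q2, bbbb, $)
  read b, top $: go to q2, push Y$ → (q2, bbb, Y$)
  ε-move, top Y: go to q2, push ε → (q2, bbb, $)
  read b, top $: go to q2, push Y$ → (q2, bb, Y$)
  ε-move, top Y: go to q2, push ε → (q2, bb, $)
  read b, top $: go to q2, push Y$ → (q2, b, Y$)
  ε-move, top Y: go to q2, push ε → (q2, b, $)
  read b, top $: go to q2, push Y$ → (q2, ε, Y$)
  ε-move, top Y: go to q2, push ε → (q2, ε, $)
All input consumed in state q2 with stack $.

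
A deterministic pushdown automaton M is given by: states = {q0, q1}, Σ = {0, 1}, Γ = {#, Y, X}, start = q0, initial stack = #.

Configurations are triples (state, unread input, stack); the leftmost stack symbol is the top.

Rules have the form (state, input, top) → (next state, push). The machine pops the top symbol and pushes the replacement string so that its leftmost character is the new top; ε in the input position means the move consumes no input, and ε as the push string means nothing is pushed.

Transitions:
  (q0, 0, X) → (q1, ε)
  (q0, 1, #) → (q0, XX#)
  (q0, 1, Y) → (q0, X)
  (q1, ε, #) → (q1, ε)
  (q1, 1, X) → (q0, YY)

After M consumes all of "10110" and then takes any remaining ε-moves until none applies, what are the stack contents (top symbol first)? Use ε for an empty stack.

(q0, 10110, #) ⊢ (q0, 0110, XX#) ⊢ (q1, 110, X#) ⊢ (q0, 10, YY#) ⊢ (q0, 0, XY#) ⊢ (q1, ε, Y#)
All input consumed in state q1 with stack Y#.

Y#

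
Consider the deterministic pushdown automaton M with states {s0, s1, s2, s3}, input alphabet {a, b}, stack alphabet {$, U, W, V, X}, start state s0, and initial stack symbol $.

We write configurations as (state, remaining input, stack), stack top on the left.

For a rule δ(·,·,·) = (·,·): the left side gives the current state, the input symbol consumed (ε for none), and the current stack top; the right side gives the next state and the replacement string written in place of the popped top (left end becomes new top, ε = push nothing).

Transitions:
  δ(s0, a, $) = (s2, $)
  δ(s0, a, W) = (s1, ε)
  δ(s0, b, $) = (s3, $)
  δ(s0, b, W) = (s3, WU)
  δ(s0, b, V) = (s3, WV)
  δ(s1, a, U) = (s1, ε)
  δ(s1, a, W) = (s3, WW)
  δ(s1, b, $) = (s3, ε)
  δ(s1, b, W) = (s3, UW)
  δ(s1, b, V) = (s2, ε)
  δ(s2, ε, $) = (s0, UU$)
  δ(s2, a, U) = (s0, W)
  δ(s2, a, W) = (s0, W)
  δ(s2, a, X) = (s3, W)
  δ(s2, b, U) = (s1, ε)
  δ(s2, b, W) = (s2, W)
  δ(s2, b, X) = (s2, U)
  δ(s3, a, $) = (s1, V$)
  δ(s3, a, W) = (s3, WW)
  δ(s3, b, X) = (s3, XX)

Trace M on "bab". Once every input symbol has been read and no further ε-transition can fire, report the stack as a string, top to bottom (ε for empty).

UU$

(s0, bab, $)
  read b, top $: go to s3, push $ → (s3, ab, $)
  read a, top $: go to s1, push V$ → (s1, b, V$)
  read b, top V: go to s2, push ε → (s2, ε, $)
  ε-move, top $: go to s0, push UU$ → (s0, ε, UU$)
All input consumed in state s0 with stack UU$.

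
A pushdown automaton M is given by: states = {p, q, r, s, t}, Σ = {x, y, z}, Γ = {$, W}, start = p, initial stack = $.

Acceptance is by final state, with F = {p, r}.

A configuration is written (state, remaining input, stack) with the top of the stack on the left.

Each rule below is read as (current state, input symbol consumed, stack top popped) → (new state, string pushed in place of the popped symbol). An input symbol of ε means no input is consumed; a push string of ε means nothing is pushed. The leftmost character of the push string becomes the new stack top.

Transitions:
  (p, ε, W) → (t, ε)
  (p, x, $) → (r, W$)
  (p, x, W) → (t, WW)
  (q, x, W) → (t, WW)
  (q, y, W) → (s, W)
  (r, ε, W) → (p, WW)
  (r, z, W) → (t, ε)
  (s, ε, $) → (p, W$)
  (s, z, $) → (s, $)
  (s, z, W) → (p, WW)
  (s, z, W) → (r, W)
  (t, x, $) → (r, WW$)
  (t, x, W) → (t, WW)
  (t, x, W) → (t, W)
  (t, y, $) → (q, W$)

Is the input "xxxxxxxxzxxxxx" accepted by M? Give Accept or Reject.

No computation consumes all input and reaches a final state.

Reject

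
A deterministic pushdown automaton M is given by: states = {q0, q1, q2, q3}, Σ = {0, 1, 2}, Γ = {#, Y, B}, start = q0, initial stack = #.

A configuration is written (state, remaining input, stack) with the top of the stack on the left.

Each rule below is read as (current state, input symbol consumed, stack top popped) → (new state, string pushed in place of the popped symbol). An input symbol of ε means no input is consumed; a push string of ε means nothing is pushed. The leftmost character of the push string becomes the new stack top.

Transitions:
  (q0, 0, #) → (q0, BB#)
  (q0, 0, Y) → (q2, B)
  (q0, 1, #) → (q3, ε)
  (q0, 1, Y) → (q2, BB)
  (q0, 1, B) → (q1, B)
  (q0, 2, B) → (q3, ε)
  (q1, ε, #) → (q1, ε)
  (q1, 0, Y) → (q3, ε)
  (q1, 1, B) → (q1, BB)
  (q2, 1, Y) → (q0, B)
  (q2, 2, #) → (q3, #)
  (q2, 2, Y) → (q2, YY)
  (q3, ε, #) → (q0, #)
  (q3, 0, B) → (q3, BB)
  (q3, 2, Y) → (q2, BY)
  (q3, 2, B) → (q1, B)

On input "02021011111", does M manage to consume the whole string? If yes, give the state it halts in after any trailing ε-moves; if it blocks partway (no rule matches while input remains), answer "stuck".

stuck

(q0, 02021011111, #) ⊢ (q0, 2021011111, BB#) ⊢ (q3, 021011111, B#) ⊢ (q3, 21011111, BB#) ⊢ (q1, 1011111, BB#) ⊢ (q1, 011111, BBB#)
No transition for (q1, 0, top B); M blocks with input 011111 remaining.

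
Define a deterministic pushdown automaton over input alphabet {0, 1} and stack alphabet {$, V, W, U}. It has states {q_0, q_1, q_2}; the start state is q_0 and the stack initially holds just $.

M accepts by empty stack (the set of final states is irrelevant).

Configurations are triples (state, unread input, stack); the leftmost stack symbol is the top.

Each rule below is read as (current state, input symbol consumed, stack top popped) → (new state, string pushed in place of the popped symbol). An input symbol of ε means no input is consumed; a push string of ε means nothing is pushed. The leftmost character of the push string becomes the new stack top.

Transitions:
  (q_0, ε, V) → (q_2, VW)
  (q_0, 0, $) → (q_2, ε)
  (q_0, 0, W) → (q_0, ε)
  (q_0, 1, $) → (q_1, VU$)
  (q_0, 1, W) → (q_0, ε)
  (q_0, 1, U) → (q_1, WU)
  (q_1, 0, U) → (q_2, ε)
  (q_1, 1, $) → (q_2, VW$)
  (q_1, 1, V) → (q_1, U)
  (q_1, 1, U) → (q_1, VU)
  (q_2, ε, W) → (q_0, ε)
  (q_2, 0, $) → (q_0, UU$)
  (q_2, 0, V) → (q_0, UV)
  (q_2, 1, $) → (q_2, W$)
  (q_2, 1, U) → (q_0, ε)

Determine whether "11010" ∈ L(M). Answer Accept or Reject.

(q_0, 11010, $)
  read 1, top $: go to q_1, push VU$ → (q_1, 1010, VU$)
  read 1, top V: go to q_1, push U → (q_1, 010, UU$)
  read 0, top U: go to q_2, push ε → (q_2, 10, U$)
  read 1, top U: go to q_0, push ε → (q_0, 0, $)
  read 0, top $: go to q_2, push ε → (q_2, ε, ε)
All input consumed and the stack is empty.

Accept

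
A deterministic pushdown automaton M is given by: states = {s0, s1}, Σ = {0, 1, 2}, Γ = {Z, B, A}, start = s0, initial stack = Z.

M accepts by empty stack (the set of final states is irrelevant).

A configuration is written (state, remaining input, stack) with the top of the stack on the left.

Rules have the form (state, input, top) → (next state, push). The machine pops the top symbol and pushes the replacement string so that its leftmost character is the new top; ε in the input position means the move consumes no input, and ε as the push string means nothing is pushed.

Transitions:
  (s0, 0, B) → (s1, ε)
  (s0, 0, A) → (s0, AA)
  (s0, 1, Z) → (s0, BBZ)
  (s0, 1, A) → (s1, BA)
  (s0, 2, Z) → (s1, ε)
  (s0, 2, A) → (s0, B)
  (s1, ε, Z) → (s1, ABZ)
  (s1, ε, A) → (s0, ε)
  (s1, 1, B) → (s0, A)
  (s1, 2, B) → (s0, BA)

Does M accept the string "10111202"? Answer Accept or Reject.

(s0, 10111202, Z)
  read 1, top Z: go to s0, push BBZ → (s0, 0111202, BBZ)
  read 0, top B: go to s1, push ε → (s1, 111202, BZ)
  read 1, top B: go to s0, push A → (s0, 11202, AZ)
  read 1, top A: go to s1, push BA → (s1, 1202, BAZ)
  read 1, top B: go to s0, push A → (s0, 202, AAZ)
  read 2, top A: go to s0, push B → (s0, 02, BAZ)
  read 0, top B: go to s1, push ε → (s1, 2, AZ)
  ε-move, top A: go to s0, push ε → (s0, 2, Z)
  read 2, top Z: go to s1, push ε → (s1, ε, ε)
All input consumed and the stack is empty.

Accept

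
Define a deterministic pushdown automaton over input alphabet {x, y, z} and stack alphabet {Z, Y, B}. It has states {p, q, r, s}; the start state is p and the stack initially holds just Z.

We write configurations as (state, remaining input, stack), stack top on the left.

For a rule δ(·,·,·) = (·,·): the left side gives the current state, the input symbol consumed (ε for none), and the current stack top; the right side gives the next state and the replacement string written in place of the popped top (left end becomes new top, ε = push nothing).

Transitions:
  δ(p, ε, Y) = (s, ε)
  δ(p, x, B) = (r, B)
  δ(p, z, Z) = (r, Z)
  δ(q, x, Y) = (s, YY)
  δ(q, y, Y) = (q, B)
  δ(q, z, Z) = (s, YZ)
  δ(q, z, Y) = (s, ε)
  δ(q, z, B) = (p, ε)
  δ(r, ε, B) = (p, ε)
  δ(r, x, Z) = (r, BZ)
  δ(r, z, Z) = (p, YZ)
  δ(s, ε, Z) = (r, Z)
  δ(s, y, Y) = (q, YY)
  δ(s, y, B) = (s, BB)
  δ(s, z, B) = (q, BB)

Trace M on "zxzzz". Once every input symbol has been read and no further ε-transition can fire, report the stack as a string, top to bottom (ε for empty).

(p, zxzzz, Z) ⊢ (r, xzzz, Z) ⊢ (r, zzz, BZ) ⊢ (p, zzz, Z) ⊢ (r, zz, Z) ⊢ (p, z, YZ) ⊢ (s, z, Z) ⊢ (r, z, Z) ⊢ (p, ε, YZ) ⊢ (s, ε, Z) ⊢ (r, ε, Z)
All input consumed in state r with stack Z.

Z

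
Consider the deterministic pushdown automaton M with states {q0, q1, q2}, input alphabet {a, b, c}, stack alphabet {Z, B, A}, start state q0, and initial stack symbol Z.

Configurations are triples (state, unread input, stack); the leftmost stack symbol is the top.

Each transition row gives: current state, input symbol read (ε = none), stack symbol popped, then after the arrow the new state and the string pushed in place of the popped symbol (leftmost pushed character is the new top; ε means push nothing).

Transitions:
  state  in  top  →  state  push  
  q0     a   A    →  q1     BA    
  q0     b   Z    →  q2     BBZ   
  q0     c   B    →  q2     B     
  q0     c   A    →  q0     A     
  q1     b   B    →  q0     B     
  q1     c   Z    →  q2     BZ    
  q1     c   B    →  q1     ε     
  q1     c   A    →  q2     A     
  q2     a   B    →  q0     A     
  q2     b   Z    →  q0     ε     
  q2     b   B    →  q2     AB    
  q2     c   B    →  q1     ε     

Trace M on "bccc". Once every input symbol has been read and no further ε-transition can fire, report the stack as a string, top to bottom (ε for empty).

BZ

(q0, bccc, Z)
  read b, top Z: go to q2, push BBZ → (q2, ccc, BBZ)
  read c, top B: go to q1, push ε → (q1, cc, BZ)
  read c, top B: go to q1, push ε → (q1, c, Z)
  read c, top Z: go to q2, push BZ → (q2, ε, BZ)
All input consumed in state q2 with stack BZ.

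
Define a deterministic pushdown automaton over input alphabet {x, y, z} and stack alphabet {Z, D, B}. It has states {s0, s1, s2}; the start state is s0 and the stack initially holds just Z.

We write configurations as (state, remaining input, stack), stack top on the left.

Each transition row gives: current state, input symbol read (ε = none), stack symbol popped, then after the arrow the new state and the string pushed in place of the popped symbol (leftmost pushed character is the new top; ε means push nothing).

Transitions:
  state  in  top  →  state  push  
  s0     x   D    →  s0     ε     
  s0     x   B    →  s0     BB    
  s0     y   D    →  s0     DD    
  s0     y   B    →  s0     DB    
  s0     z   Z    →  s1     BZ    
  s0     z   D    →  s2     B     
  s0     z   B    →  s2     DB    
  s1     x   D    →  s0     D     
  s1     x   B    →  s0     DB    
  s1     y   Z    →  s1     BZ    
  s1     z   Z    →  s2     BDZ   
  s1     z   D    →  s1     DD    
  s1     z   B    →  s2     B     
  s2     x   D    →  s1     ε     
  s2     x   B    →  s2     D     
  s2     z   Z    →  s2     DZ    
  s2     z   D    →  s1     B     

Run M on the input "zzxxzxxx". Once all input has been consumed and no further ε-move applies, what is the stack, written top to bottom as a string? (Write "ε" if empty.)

(s0, zzxxzxxx, Z)
  read z, top Z: go to s1, push BZ → (s1, zxxzxxx, BZ)
  read z, top B: go to s2, push B → (s2, xxzxxx, BZ)
  read x, top B: go to s2, push D → (s2, xzxxx, DZ)
  read x, top D: go to s1, push ε → (s1, zxxx, Z)
  read z, top Z: go to s2, push BDZ → (s2, xxx, BDZ)
  read x, top B: go to s2, push D → (s2, xx, DDZ)
  read x, top D: go to s1, push ε → (s1, x, DZ)
  read x, top D: go to s0, push D → (s0, ε, DZ)
All input consumed in state s0 with stack DZ.

DZ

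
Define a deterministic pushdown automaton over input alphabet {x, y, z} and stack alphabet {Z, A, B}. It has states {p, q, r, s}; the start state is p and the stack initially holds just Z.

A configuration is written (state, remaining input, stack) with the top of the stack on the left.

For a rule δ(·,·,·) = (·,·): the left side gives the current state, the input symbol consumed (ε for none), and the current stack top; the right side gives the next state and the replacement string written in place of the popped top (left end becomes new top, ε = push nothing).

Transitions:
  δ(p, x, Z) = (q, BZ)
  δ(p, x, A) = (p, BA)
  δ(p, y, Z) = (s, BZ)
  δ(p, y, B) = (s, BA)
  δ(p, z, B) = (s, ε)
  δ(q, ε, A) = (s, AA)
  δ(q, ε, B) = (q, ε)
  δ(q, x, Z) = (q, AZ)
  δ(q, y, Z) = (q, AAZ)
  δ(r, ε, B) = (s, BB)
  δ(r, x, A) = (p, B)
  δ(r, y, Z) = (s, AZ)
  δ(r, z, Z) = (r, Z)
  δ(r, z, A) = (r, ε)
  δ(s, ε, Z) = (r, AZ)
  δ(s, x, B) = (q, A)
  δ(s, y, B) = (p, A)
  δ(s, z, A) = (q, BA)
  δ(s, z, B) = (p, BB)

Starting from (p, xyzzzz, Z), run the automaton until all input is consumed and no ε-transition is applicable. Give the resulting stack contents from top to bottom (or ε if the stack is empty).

(p, xyzzzz, Z)
  read x, top Z: go to q, push BZ → (q, yzzzz, BZ)
  ε-move, top B: go to q, push ε → (q, yzzzz, Z)
  read y, top Z: go to q, push AAZ → (q, zzzz, AAZ)
  ε-move, top A: go to s, push AA → (s, zzzz, AAAZ)
  read z, top A: go to q, push BA → (q, zzz, BAAAZ)
  ε-move, top B: go to q, push ε → (q, zzz, AAAZ)
  ε-move, top A: go to s, push AA → (s, zzz, AAAAZ)
  read z, top A: go to q, push BA → (q, zz, BAAAAZ)
  ε-move, top B: go to q, push ε → (q, zz, AAAAZ)
  ε-move, top A: go to s, push AA → (s, zz, AAAAAZ)
  read z, top A: go to q, push BA → (q, z, BAAAAAZ)
  ε-move, top B: go to q, push ε → (q, z, AAAAAZ)
  ε-move, top A: go to s, push AA → (s, z, AAAAAAZ)
  read z, top A: go to q, push BA → (q, ε, BAAAAAAZ)
  ε-move, top B: go to q, push ε → (q, ε, AAAAAAZ)
  ε-move, top A: go to s, push AA → (s, ε, AAAAAAAZ)
All input consumed in state s with stack AAAAAAAZ.

AAAAAAAZ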